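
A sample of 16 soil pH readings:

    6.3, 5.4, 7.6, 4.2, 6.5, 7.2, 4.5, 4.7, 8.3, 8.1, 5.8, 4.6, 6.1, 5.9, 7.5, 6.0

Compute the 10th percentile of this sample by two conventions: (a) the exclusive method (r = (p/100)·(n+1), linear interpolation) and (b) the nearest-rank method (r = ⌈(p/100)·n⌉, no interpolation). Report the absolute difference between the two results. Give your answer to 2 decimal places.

Sorted: 4.2, 4.5, 4.6, 4.7, 5.4, 5.8, 5.9, 6.0, 6.1, 6.3, 6.5, 7.2, 7.5, 7.6, 8.1, 8.3.
n = 16.
(a) r = 1.7; between ranks 1 (4.2) and 2 (4.5): 4.41.
(b) the nearest-rank method: rank 2 → 4.5.
|4.41 − 4.5| = 0.09.

0.09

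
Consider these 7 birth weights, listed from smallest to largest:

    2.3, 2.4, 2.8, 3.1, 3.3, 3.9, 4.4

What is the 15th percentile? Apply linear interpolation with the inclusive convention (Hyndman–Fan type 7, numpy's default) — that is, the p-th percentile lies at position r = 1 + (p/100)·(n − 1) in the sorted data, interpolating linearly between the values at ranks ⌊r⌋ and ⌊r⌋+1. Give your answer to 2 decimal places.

2.39

n = 7.
r = 1 + (15/100)·(7 − 1) = 1 + 0.9 = 1.9.
Rank 1 is 2.3 and rank 2 is 2.4.
Interpolate: 2.3 + 0.9·(2.4 − 2.3) = 2.3 + 0.9·0.1 = 2.39.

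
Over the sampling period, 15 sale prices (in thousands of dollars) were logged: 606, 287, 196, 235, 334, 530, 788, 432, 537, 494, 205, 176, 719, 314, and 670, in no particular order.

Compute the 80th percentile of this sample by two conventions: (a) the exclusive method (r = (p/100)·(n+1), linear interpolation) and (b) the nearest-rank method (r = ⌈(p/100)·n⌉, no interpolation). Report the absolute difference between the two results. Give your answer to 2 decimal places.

Sorted: 176, 196, 205, 235, 287, 314, 334, 432, 494, 530, 537, 606, 670, 719, 788.
n = 15.
(a) r = 12.8; between ranks 12 (606) and 13 (670): 657.2.
(b) the nearest-rank method: rank 12 → 606.
|657.2 − 606| = 51.2.

51.20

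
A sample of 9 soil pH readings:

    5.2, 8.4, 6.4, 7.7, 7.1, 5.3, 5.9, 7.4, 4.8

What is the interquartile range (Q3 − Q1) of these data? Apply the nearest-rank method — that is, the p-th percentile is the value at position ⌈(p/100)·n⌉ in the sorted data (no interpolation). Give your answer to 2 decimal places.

Sorted: 4.8, 5.2, 5.3, 5.9, 6.4, 7.1, 7.4, 7.7, 8.4.
n = 9.
P25: rank ⌈25/100·9⌉ = 3 → 5.3.
P75: rank ⌈75/100·9⌉ = 7 → 7.4.
Difference: 7.4 − 5.3 = 2.1.

2.10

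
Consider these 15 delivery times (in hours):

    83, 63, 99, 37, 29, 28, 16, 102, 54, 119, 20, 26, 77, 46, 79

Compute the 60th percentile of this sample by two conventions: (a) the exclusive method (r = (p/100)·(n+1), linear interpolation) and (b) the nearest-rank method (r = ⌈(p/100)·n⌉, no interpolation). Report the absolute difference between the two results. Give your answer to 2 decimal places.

Sorted: 16, 20, 26, 28, 29, 37, 46, 54, 63, 77, 79, 83, 99, 102, 119.
n = 15.
(a) r = 9.6; between ranks 9 (63) and 10 (77): 71.4.
(b) the nearest-rank method: rank 9 → 63.
|71.4 − 63| = 8.4.

8.40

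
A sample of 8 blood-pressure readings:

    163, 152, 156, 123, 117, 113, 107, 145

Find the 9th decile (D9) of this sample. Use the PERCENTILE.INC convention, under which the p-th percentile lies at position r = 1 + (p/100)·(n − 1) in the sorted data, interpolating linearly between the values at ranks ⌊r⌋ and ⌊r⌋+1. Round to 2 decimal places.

158.10

Sorted: 107, 113, 117, 123, 145, 152, 156, 163.
n = 8.
r = 1 + (90/100)·(8 − 1) = 1 + 6.3 = 7.3.
Rank 7 is 156 and rank 8 is 163.
Interpolate: 156 + 0.3·(163 − 156) = 156 + 0.3·7 = 158.1.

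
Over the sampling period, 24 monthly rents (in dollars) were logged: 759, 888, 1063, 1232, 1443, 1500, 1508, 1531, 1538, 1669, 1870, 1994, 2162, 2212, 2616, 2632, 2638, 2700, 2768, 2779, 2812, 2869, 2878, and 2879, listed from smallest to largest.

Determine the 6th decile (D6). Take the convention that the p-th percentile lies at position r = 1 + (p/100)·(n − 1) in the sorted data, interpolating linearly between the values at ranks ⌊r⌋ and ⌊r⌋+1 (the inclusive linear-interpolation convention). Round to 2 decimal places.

2535.20

n = 24.
r = 1 + (60/100)·(24 − 1) = 1 + 13.8 = 14.8.
Rank 14 is 2212 and rank 15 is 2616.
Interpolate: 2212 + 0.8·(2616 − 2212) = 2212 + 0.8·404 = 2535.2.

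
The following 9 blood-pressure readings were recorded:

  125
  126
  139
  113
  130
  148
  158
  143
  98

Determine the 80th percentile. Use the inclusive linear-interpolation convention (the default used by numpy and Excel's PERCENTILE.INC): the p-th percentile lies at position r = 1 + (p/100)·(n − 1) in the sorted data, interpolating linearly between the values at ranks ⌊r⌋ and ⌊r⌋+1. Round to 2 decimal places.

Sorted: 98, 113, 125, 126, 130, 139, 143, 148, 158.
n = 9.
r = 1 + (80/100)·(9 − 1) = 1 + 6.4 = 7.4.
Rank 7 is 143 and rank 8 is 148.
Interpolate: 143 + 0.4·(148 − 143) = 143 + 0.4·5 = 145.

145.00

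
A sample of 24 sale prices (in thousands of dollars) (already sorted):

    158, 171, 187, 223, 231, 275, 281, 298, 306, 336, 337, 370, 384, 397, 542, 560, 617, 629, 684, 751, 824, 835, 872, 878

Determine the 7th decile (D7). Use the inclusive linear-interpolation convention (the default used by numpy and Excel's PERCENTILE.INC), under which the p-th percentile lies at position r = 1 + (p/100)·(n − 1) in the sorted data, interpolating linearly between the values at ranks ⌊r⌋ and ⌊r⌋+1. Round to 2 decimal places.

618.20

n = 24.
r = 1 + (70/100)·(24 − 1) = 1 + 16.1 = 17.1.
Rank 17 is 617 and rank 18 is 629.
Interpolate: 617 + 0.1·(629 − 617) = 617 + 0.1·12 = 618.2.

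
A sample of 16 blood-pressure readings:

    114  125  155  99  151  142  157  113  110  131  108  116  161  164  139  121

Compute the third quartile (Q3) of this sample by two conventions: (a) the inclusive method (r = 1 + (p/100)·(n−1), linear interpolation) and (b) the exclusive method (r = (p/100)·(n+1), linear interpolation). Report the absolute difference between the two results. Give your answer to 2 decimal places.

Sorted: 99, 108, 110, 113, 114, 116, 121, 125, 131, 139, 142, 151, 155, 157, 161, 164.
n = 16.
(a) r = 12.25; between ranks 12 (151) and 13 (155): 152.
(b) r = 12.75; between ranks 12 (151) and 13 (155): 154.
|152 − 154| = 2.

2.00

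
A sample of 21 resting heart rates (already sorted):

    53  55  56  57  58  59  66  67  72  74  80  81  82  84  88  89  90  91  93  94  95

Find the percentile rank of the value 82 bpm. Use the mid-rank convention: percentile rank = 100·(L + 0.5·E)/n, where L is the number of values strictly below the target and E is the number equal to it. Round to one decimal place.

59.5

Count below 82: L = 12; count equal: E = 1; n = 21.
Percentile rank = 100·(12 + 0.5·1)/21 = 100·12.5/21 = 59.52.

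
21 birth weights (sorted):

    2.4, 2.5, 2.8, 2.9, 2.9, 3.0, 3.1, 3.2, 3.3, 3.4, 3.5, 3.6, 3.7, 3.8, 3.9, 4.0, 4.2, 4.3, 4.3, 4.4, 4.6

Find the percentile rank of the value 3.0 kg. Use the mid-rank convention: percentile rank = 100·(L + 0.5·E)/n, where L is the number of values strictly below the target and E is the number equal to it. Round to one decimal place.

26.2

Count below 3.0: L = 5; count equal: E = 1; n = 21.
Percentile rank = 100·(5 + 0.5·1)/21 = 100·5.5/21 = 26.19.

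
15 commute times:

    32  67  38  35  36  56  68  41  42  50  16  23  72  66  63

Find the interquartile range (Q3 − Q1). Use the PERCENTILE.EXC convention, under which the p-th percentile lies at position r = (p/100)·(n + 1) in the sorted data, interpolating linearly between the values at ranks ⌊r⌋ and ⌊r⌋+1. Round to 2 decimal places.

Sorted: 16, 23, 32, 35, 36, 38, 41, 42, 50, 56, 63, 66, 67, 68, 72.
n = 15.
P25: r = 4 (integer) → 35.
P75: r = 12 (integer) → 66.
Difference: 66 − 35 = 31.

31.00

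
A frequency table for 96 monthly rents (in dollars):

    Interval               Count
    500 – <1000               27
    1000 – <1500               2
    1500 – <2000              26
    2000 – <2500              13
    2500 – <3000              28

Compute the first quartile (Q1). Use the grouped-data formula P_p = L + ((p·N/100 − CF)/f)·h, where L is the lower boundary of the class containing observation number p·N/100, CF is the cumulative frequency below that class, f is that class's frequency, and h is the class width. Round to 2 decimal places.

N = 96; target position k = 25/100 · 96 = 24.
Cumulative frequencies: 27, 29, 55, 68, 96.
Observation 24 falls in the class 500 – <1000.
L = 500, CF = 0, f = 27, h = 500.
P25 = 500 + ((24 − 0)/27)·500 = 500 + 444.444 = 944.444.

944.44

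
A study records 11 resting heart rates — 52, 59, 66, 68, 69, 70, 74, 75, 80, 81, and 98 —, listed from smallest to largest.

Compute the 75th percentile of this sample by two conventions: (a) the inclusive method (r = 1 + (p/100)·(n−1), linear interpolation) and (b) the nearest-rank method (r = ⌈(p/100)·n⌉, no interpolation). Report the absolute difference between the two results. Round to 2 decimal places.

n = 11.
(a) r = 8.5; between ranks 8 (75) and 9 (80): 77.5.
(b) the nearest-rank method: rank 9 → 80.
|77.5 − 80| = 2.5.

2.50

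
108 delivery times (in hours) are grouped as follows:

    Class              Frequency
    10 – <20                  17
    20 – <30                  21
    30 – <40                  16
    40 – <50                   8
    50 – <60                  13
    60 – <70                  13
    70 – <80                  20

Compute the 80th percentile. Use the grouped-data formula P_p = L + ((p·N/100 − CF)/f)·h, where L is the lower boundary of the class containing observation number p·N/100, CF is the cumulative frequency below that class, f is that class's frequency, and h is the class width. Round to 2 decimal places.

N = 108; target position k = 80/100 · 108 = 86.4.
Cumulative frequencies: 17, 38, 54, 62, 75, 88, 108.
Observation 86.4 falls in the class 60 – <70.
L = 60, CF = 75, f = 13, h = 10.
P80 = 60 + ((86.4 − 75)/13)·10 = 60 + 8.76923 = 68.7692.

68.77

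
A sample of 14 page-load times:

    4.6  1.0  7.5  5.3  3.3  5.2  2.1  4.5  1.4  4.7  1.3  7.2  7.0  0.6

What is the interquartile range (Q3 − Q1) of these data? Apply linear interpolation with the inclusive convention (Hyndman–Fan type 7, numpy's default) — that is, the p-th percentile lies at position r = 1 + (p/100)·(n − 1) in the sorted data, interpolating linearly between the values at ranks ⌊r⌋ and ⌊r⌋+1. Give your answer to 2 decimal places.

3.70

Sorted: 0.6, 1.0, 1.3, 1.4, 2.1, 3.3, 4.5, 4.6, 4.7, 5.2, 5.3, 7.0, 7.2, 7.5.
n = 14.
P25: r = 4.25; ranks 4–5 are 1.4, 2.1; interpolating gives 1.575.
P75: r = 10.75; ranks 10–11 are 5.2, 5.3; interpolating gives 5.275.
Difference: 5.275 − 1.575 = 3.7.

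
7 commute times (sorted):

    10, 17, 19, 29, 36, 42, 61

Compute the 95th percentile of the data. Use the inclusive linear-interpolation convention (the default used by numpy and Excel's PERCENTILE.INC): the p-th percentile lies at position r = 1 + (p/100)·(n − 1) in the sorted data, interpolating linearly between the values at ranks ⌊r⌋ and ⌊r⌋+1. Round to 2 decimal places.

55.30

n = 7.
r = 1 + (95/100)·(7 − 1) = 1 + 5.7 = 6.7.
Rank 6 is 42 and rank 7 is 61.
Interpolate: 42 + 0.7·(61 − 42) = 42 + 0.7·19 = 55.3.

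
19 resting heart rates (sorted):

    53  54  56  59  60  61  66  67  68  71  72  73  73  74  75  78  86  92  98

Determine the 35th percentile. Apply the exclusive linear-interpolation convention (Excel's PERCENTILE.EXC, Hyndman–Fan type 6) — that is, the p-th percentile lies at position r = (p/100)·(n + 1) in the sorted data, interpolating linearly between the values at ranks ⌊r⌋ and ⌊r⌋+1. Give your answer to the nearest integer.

n = 19.
r = (35/100)·(19 + 1) = 7.
r is an integer, so P35 is the value at rank 7: 66.

66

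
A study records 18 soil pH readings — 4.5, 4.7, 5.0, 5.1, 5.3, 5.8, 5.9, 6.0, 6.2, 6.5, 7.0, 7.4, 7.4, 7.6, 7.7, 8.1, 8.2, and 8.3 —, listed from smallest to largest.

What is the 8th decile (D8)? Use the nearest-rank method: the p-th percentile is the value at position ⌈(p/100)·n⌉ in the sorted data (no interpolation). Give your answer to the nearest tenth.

n = 18.
Position = ⌈80/100 · 18⌉ = ⌈14.4⌉ = 15.
The value at rank 15 is 7.7.

7.7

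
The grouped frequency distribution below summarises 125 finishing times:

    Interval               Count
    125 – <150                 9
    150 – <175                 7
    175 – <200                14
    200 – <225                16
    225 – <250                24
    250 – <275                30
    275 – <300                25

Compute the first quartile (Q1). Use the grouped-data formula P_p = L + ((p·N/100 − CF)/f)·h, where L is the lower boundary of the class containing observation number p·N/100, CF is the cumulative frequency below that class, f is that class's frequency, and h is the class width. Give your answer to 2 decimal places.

201.95

N = 125; target position k = 25/100 · 125 = 31.25.
Cumulative frequencies: 9, 16, 30, 46, 70, 100, 125.
Observation 31.25 falls in the class 200 – <225.
L = 200, CF = 30, f = 16, h = 25.
P25 = 200 + ((31.25 − 30)/16)·25 = 200 + 1.95312 = 201.953.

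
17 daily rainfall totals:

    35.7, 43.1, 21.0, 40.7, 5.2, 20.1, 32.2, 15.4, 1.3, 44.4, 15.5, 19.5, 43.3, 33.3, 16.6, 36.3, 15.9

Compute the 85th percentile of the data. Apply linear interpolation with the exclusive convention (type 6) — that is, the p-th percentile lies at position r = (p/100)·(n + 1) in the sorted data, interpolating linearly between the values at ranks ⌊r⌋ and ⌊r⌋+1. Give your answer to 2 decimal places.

Sorted: 1.3, 5.2, 15.4, 15.5, 15.9, 16.6, 19.5, 20.1, 21.0, 32.2, 33.3, 35.7, 36.3, 40.7, 43.1, 43.3, 44.4.
n = 17.
r = (85/100)·(17 + 1) = 15.3.
Rank 15 is 43.1 and rank 16 is 43.3.
Interpolate: 43.1 + 0.3·(43.3 − 43.1) = 43.1 + 0.3·0.2 = 43.16.

43.16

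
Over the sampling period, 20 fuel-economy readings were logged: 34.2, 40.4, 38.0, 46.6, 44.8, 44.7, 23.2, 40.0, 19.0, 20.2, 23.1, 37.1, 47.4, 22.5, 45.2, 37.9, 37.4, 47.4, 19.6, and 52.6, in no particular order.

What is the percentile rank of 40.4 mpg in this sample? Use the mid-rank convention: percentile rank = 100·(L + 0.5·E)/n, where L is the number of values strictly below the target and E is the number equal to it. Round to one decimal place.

62.5

Sorted: 19.0, 19.6, 20.2, 22.5, 23.1, 23.2, 34.2, 37.1, 37.4, 37.9, 38.0, 40.0, 40.4, 44.7, 44.8, 45.2, 46.6, 47.4, 47.4, 52.6.
Count below 40.4: L = 12; count equal: E = 1; n = 20.
Percentile rank = 100·(12 + 0.5·1)/20 = 100·12.5/20 = 62.5.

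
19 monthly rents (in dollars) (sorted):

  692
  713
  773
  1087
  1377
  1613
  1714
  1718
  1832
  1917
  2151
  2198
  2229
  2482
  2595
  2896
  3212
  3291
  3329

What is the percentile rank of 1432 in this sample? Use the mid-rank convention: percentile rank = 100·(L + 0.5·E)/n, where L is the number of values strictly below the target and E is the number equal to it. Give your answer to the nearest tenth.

26.3

Count below 1432: L = 5; count equal: E = 0; n = 19.
Percentile rank = 100·(5 + 0.5·0)/19 = 100·5/19 = 26.32.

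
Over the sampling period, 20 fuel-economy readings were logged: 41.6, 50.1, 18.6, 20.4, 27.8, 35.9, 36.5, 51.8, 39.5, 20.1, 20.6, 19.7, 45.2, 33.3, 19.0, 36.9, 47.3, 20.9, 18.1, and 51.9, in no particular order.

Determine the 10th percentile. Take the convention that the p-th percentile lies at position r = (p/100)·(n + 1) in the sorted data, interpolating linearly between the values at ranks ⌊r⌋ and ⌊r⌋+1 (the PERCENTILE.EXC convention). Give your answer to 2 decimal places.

18.64

Sorted: 18.1, 18.6, 19.0, 19.7, 20.1, 20.4, 20.6, 20.9, 27.8, 33.3, 35.9, 36.5, 36.9, 39.5, 41.6, 45.2, 47.3, 50.1, 51.8, 51.9.
n = 20.
r = (10/100)·(20 + 1) = 2.1.
Rank 2 is 18.6 and rank 3 is 19.0.
Interpolate: 18.6 + 0.1·(19.0 − 18.6) = 18.6 + 0.1·0.4 = 18.64.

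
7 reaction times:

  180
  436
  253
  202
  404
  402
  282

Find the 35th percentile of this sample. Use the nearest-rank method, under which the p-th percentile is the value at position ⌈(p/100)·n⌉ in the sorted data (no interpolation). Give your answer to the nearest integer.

Sorted: 180, 202, 253, 282, 402, 404, 436.
n = 7.
Position = ⌈35/100 · 7⌉ = ⌈2.45⌉ = 3.
The value at rank 3 is 253.

253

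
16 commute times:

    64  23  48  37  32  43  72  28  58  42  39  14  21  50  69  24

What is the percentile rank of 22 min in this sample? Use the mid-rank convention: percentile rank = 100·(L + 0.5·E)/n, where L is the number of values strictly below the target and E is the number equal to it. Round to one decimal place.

Sorted: 14, 21, 23, 24, 28, 32, 37, 39, 42, 43, 48, 50, 58, 64, 69, 72.
Count below 22: L = 2; count equal: E = 0; n = 16.
Percentile rank = 100·(2 + 0.5·0)/16 = 100·2/16 = 12.5.

12.5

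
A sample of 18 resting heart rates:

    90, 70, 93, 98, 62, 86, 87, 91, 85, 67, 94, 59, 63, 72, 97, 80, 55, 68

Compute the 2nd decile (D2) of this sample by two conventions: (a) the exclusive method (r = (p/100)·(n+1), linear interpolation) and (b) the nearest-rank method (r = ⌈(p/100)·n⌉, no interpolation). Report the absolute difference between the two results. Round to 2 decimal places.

0.20

Sorted: 55, 59, 62, 63, 67, 68, 70, 72, 80, 85, 86, 87, 90, 91, 93, 94, 97, 98.
n = 18.
(a) r = 3.8; between ranks 3 (62) and 4 (63): 62.8.
(b) the nearest-rank method: rank 4 → 63.
|62.8 − 63| = 0.2.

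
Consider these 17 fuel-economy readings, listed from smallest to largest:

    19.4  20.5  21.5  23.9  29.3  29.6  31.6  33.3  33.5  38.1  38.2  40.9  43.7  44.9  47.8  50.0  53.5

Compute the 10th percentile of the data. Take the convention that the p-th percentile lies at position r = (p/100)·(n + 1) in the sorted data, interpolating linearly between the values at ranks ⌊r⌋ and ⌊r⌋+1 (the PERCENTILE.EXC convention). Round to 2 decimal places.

n = 17.
r = (10/100)·(17 + 1) = 1.8.
Rank 1 is 19.4 and rank 2 is 20.5.
Interpolate: 19.4 + 0.8·(20.5 − 19.4) = 19.4 + 0.8·1.1 = 20.28.

20.28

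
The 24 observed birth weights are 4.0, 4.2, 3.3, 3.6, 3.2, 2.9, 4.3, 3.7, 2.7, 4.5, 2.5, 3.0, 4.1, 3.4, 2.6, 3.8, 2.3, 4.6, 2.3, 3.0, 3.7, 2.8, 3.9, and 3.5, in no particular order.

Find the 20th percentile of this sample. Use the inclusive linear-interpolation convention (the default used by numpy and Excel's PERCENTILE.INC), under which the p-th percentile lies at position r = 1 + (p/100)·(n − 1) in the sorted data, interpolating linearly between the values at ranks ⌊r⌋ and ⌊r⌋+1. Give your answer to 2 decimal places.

2.76

Sorted: 2.3, 2.3, 2.5, 2.6, 2.7, 2.8, 2.9, 3.0, 3.0, 3.2, 3.3, 3.4, 3.5, 3.6, 3.7, 3.7, 3.8, 3.9, 4.0, 4.1, 4.2, 4.3, 4.5, 4.6.
n = 24.
r = 1 + (20/100)·(24 − 1) = 1 + 4.6 = 5.6.
Rank 5 is 2.7 and rank 6 is 2.8.
Interpolate: 2.7 + 0.6·(2.8 − 2.7) = 2.7 + 0.6·0.1 = 2.76.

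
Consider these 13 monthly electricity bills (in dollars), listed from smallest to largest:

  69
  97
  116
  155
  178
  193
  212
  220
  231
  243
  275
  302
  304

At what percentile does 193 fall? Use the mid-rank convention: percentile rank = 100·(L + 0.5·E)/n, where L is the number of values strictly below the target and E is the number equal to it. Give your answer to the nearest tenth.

Count below 193: L = 5; count equal: E = 1; n = 13.
Percentile rank = 100·(5 + 0.5·1)/13 = 100·5.5/13 = 42.31.

42.3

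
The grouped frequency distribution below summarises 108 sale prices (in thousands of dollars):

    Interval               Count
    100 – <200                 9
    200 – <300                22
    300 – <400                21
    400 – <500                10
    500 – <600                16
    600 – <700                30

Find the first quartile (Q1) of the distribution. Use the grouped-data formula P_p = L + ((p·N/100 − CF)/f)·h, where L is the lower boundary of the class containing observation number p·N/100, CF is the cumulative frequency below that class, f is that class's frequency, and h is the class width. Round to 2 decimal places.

N = 108; target position k = 25/100 · 108 = 27.
Cumulative frequencies: 9, 31, 52, 62, 78, 108.
Observation 27 falls in the class 200 – <300.
L = 200, CF = 9, f = 22, h = 100.
P25 = 200 + ((27 − 9)/22)·100 = 200 + 81.8182 = 281.818.

281.82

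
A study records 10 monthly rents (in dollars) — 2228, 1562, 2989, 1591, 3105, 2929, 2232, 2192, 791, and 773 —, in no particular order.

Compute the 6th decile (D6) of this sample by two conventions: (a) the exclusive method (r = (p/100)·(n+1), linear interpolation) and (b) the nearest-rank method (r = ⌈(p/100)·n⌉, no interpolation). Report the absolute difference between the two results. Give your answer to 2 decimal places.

Sorted: 773, 791, 1562, 1591, 2192, 2228, 2232, 2929, 2989, 3105.
n = 10.
(a) r = 6.6; between ranks 6 (2228) and 7 (2232): 2230.4.
(b) the nearest-rank method: rank 6 → 2228.
|2230.4 − 2228| = 2.4.

2.40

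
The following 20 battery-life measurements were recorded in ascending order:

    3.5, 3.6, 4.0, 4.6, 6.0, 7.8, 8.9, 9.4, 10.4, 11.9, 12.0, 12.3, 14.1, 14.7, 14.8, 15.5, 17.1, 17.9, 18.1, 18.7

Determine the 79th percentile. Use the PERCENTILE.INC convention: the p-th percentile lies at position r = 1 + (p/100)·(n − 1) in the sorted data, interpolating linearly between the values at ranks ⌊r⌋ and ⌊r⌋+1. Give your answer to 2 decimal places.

15.52

n = 20.
r = 1 + (79/100)·(20 − 1) = 1 + 15.01 = 16.01.
Rank 16 is 15.5 and rank 17 is 17.1.
Interpolate: 15.5 + 0.01·(17.1 − 15.5) = 15.5 + 0.01·1.6 = 15.516.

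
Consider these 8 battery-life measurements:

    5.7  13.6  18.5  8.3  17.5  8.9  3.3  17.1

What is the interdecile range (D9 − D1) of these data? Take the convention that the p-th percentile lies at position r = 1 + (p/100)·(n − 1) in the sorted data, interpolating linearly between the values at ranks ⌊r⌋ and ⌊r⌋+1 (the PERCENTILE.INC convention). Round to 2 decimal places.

Sorted: 3.3, 5.7, 8.3, 8.9, 13.6, 17.1, 17.5, 18.5.
n = 8.
P10: r = 1.7; ranks 1–2 are 3.3, 5.7; interpolating gives 4.98.
P90: r = 7.3; ranks 7–8 are 17.5, 18.5; interpolating gives 17.8.
Difference: 17.8 − 4.98 = 12.82.

12.82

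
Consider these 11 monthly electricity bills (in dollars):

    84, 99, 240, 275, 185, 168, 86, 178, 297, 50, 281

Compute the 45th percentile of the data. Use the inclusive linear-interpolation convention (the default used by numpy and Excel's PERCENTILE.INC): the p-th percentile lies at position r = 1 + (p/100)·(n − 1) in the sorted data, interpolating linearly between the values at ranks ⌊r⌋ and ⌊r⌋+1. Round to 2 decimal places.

173.00

Sorted: 50, 84, 86, 99, 168, 178, 185, 240, 275, 281, 297.
n = 11.
r = 1 + (45/100)·(11 − 1) = 1 + 4.5 = 5.5.
Rank 5 is 168 and rank 6 is 178.
Interpolate: 168 + 0.5·(178 − 168) = 168 + 0.5·10 = 173.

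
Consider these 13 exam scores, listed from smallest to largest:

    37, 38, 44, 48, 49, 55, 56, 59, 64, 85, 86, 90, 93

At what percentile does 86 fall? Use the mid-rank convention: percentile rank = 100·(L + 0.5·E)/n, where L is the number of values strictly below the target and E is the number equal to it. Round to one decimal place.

Count below 86: L = 10; count equal: E = 1; n = 13.
Percentile rank = 100·(10 + 0.5·1)/13 = 100·10.5/13 = 80.77.

80.8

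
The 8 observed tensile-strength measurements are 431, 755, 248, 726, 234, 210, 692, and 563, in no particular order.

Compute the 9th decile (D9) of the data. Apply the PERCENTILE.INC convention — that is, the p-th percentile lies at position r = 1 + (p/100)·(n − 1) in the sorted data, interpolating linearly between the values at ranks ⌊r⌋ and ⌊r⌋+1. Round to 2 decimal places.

734.70

Sorted: 210, 234, 248, 431, 563, 692, 726, 755.
n = 8.
r = 1 + (90/100)·(8 − 1) = 1 + 6.3 = 7.3.
Rank 7 is 726 and rank 8 is 755.
Interpolate: 726 + 0.3·(755 − 726) = 726 + 0.3·29 = 734.7.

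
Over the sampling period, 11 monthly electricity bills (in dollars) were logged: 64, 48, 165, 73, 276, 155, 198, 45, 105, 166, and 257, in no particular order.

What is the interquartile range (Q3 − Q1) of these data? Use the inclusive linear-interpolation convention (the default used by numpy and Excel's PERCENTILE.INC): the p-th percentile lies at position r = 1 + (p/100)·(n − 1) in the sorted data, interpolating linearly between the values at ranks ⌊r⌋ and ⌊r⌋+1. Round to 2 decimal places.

Sorted: 45, 48, 64, 73, 105, 155, 165, 166, 198, 257, 276.
n = 11.
P25: r = 3.5; ranks 3–4 are 64, 73; interpolating gives 68.5.
P75: r = 8.5; ranks 8–9 are 166, 198; interpolating gives 182.
Difference: 182 − 68.5 = 113.5.

113.50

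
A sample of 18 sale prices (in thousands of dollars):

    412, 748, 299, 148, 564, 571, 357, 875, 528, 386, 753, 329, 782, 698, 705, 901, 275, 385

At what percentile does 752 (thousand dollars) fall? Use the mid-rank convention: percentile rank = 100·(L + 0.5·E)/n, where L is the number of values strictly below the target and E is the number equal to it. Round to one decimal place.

77.8

Sorted: 148, 275, 299, 329, 357, 385, 386, 412, 528, 564, 571, 698, 705, 748, 753, 782, 875, 901.
Count below 752: L = 14; count equal: E = 0; n = 18.
Percentile rank = 100·(14 + 0.5·0)/18 = 100·14/18 = 77.78.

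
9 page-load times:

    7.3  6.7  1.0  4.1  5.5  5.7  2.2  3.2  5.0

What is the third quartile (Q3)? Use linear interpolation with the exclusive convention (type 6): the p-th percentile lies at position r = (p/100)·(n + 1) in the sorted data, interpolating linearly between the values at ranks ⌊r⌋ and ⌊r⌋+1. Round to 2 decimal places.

Sorted: 1.0, 2.2, 3.2, 4.1, 5.0, 5.5, 5.7, 6.7, 7.3.
n = 9.
r = (75/100)·(9 + 1) = 7.5.
Rank 7 is 5.7 and rank 8 is 6.7.
Interpolate: 5.7 + 0.5·(6.7 − 5.7) = 5.7 + 0.5·1 = 6.2.

6.20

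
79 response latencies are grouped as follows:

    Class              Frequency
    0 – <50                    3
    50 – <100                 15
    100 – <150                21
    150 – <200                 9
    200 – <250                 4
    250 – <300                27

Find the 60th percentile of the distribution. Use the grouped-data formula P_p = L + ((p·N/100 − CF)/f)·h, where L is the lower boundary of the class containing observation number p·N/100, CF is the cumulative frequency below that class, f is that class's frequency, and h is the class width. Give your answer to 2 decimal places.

N = 79; target position k = 60/100 · 79 = 47.4.
Cumulative frequencies: 3, 18, 39, 48, 52, 79.
Observation 47.4 falls in the class 150 – <200.
L = 150, CF = 39, f = 9, h = 50.
P60 = 150 + ((47.4 − 39)/9)·50 = 150 + 46.6667 = 196.667.

196.67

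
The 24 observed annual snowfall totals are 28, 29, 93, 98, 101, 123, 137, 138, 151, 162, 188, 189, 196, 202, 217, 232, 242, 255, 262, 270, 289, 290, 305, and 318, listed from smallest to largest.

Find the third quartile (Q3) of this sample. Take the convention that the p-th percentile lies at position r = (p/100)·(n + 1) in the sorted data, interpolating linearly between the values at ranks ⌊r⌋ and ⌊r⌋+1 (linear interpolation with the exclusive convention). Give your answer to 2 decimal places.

n = 24.
r = (75/100)·(24 + 1) = 18.75.
Rank 18 is 255 and rank 19 is 262.
Interpolate: 255 + 0.75·(262 − 255) = 255 + 0.75·7 = 260.25.

260.25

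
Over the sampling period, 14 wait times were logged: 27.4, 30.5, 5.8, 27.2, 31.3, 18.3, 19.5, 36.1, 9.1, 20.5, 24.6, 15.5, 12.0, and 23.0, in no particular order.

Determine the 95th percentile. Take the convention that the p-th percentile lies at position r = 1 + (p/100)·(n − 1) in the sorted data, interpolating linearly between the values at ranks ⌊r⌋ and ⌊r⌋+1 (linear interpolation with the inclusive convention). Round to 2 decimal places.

Sorted: 5.8, 9.1, 12.0, 15.5, 18.3, 19.5, 20.5, 23.0, 24.6, 27.2, 27.4, 30.5, 31.3, 36.1.
n = 14.
r = 1 + (95/100)·(14 − 1) = 1 + 12.35 = 13.35.
Rank 13 is 31.3 and rank 14 is 36.1.
Interpolate: 31.3 + 0.35·(36.1 − 31.3) = 31.3 + 0.35·4.8 = 32.98.

32.98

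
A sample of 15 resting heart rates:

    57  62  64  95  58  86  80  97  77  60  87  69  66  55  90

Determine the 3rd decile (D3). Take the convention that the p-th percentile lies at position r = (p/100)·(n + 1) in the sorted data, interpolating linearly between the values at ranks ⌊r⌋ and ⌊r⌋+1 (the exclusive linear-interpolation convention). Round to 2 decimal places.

Sorted: 55, 57, 58, 60, 62, 64, 66, 69, 77, 80, 86, 87, 90, 95, 97.
n = 15.
r = (30/100)·(15 + 1) = 4.8.
Rank 4 is 60 and rank 5 is 62.
Interpolate: 60 + 0.8·(62 − 60) = 60 + 0.8·2 = 61.6.

61.60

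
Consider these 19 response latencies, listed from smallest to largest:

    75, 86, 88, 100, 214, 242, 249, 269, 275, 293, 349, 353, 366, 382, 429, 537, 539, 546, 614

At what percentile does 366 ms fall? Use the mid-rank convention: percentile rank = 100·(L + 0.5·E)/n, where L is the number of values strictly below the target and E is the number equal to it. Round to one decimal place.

65.8

Count below 366: L = 12; count equal: E = 1; n = 19.
Percentile rank = 100·(12 + 0.5·1)/19 = 100·12.5/19 = 65.79.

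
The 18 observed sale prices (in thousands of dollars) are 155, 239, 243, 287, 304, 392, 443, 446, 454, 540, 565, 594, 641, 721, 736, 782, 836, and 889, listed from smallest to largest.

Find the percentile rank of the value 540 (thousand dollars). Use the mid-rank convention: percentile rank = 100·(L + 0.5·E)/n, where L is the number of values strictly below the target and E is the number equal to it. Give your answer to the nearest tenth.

Count below 540: L = 9; count equal: E = 1; n = 18.
Percentile rank = 100·(9 + 0.5·1)/18 = 100·9.5/18 = 52.78.

52.8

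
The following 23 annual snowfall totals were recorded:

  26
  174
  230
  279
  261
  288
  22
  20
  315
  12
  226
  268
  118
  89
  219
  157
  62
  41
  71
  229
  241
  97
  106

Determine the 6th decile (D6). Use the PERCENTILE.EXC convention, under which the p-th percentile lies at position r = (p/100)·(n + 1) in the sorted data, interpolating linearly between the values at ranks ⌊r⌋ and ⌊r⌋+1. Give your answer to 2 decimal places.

Sorted: 12, 20, 22, 26, 41, 62, 71, 89, 97, 106, 118, 157, 174, 219, 226, 229, 230, 241, 261, 268, 279, 288, 315.
n = 23.
r = (60/100)·(23 + 1) = 14.4.
Rank 14 is 219 and rank 15 is 226.
Interpolate: 219 + 0.4·(226 − 219) = 219 + 0.4·7 = 221.8.

221.80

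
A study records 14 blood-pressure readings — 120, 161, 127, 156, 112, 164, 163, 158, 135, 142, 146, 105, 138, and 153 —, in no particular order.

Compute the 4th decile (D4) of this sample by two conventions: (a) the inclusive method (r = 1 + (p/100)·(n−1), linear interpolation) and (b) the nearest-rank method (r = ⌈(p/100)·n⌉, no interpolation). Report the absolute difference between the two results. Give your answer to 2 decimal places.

Sorted: 105, 112, 120, 127, 135, 138, 142, 146, 153, 156, 158, 161, 163, 164.
n = 14.
(a) r = 6.2; between ranks 6 (138) and 7 (142): 138.8.
(b) the nearest-rank method: rank 6 → 138.
|138.8 − 138| = 0.8.

0.80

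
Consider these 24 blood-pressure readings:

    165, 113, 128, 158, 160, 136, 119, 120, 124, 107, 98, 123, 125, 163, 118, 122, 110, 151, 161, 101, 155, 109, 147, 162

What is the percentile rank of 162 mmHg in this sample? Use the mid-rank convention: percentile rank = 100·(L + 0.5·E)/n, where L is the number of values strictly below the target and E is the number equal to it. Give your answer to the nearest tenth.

Sorted: 98, 101, 107, 109, 110, 113, 118, 119, 120, 122, 123, 124, 125, 128, 136, 147, 151, 155, 158, 160, 161, 162, 163, 165.
Count below 162: L = 21; count equal: E = 1; n = 24.
Percentile rank = 100·(21 + 0.5·1)/24 = 100·21.5/24 = 89.58.

89.6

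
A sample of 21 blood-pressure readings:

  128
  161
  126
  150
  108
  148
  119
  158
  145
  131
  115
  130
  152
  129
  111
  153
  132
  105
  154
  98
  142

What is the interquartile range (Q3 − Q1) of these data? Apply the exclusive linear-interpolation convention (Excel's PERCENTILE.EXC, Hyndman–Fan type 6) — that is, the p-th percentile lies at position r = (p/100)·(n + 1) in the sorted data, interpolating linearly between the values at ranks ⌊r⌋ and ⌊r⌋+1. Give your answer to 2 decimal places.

Sorted: 98, 105, 108, 111, 115, 119, 126, 128, 129, 130, 131, 132, 142, 145, 148, 150, 152, 153, 154, 158, 161.
n = 21.
P25: r = 5.5; ranks 5–6 are 115, 119; interpolating gives 117.
P75: r = 16.5; ranks 16–17 are 150, 152; interpolating gives 151.
Difference: 151 − 117 = 34.

34.00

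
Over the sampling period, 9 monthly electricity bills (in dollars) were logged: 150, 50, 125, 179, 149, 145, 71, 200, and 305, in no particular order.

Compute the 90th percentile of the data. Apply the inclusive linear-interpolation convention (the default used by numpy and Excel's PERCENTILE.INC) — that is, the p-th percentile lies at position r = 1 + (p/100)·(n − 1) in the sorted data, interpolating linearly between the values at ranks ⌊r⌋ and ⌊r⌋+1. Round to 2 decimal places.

Sorted: 50, 71, 125, 145, 149, 150, 179, 200, 305.
n = 9.
r = 1 + (90/100)·(9 − 1) = 1 + 7.2 = 8.2.
Rank 8 is 200 and rank 9 is 305.
Interpolate: 200 + 0.2·(305 − 200) = 200 + 0.2·105 = 221.

221.00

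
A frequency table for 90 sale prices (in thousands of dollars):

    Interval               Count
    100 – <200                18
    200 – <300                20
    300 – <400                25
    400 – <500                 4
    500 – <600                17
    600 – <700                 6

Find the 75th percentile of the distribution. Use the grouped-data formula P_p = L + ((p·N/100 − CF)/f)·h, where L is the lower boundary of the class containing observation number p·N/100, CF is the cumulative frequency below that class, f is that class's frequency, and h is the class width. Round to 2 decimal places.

502.94

N = 90; target position k = 75/100 · 90 = 67.5.
Cumulative frequencies: 18, 38, 63, 67, 84, 90.
Observation 67.5 falls in the class 500 – <600.
L = 500, CF = 67, f = 17, h = 100.
P75 = 500 + ((67.5 − 67)/17)·100 = 500 + 2.94118 = 502.941.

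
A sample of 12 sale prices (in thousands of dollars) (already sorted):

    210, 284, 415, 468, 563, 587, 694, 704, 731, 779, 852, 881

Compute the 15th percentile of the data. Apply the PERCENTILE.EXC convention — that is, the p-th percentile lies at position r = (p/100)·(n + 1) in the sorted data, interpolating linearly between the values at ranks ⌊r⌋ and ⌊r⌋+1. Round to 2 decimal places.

n = 12.
r = (15/100)·(12 + 1) = 1.95.
Rank 1 is 210 and rank 2 is 284.
Interpolate: 210 + 0.95·(284 − 210) = 210 + 0.95·74 = 280.3.

280.30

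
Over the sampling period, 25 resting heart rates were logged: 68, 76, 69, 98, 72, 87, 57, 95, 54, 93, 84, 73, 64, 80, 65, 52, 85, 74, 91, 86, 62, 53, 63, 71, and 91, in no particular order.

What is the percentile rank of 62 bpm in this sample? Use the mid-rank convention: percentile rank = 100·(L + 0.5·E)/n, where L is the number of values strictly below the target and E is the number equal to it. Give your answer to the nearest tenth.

Sorted: 52, 53, 54, 57, 62, 63, 64, 65, 68, 69, 71, 72, 73, 74, 76, 80, 84, 85, 86, 87, 91, 91, 93, 95, 98.
Count below 62: L = 4; count equal: E = 1; n = 25.
Percentile rank = 100·(4 + 0.5·1)/25 = 100·4.5/25 = 18.

18.0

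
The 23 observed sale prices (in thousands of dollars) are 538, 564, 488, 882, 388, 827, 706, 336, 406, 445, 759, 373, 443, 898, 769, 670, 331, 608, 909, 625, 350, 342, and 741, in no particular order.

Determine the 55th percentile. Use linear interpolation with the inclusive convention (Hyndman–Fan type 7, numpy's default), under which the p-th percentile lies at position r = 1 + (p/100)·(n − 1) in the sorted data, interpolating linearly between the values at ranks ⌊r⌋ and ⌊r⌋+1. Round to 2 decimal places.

609.70

Sorted: 331, 336, 342, 350, 373, 388, 406, 443, 445, 488, 538, 564, 608, 625, 670, 706, 741, 759, 769, 827, 882, 898, 909.
n = 23.
r = 1 + (55/100)·(23 − 1) = 1 + 12.1 = 13.1.
Rank 13 is 608 and rank 14 is 625.
Interpolate: 608 + 0.1·(625 − 608) = 608 + 0.1·17 = 609.7.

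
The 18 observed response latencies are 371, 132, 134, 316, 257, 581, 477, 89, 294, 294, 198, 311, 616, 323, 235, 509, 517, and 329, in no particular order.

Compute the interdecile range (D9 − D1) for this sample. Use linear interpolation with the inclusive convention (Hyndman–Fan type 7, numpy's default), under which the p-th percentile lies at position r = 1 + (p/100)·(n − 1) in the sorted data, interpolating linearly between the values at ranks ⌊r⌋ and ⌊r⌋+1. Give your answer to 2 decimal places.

Sorted: 89, 132, 134, 198, 235, 257, 294, 294, 311, 316, 323, 329, 371, 477, 509, 517, 581, 616.
n = 18.
P10: r = 2.7; ranks 2–3 are 132, 134; interpolating gives 133.4.
P90: r = 16.3; ranks 16–17 are 517, 581; interpolating gives 536.2.
Difference: 536.2 − 133.4 = 402.8.

402.80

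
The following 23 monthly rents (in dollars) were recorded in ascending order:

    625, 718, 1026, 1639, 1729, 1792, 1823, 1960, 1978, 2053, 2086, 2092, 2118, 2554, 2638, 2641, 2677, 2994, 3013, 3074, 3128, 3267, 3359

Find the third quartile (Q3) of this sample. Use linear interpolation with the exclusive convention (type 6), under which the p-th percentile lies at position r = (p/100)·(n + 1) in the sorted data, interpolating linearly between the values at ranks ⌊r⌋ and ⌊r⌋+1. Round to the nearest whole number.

n = 23.
r = (75/100)·(23 + 1) = 18.
r is an integer, so P75 is the value at rank 18: 2994.

2994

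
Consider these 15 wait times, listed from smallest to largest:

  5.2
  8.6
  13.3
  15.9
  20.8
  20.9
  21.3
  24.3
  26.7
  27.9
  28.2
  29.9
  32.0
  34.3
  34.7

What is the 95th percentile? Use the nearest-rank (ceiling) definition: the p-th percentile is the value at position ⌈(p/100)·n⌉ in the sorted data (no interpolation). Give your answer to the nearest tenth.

34.7

n = 15.
Position = ⌈95/100 · 15⌉ = ⌈14.25⌉ = 15.
The value at rank 15 is 34.7.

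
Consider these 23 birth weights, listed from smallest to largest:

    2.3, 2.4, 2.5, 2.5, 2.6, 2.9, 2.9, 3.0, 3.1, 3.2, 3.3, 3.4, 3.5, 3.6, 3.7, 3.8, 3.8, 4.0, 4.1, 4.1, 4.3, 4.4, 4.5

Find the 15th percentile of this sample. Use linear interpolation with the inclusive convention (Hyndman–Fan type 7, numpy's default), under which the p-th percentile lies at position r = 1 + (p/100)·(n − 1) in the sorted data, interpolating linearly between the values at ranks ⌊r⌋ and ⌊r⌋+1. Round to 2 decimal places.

2.53

n = 23.
r = 1 + (15/100)·(23 − 1) = 1 + 3.3 = 4.3.
Rank 4 is 2.5 and rank 5 is 2.6.
Interpolate: 2.5 + 0.3·(2.6 − 2.5) = 2.5 + 0.3·0.1 = 2.53.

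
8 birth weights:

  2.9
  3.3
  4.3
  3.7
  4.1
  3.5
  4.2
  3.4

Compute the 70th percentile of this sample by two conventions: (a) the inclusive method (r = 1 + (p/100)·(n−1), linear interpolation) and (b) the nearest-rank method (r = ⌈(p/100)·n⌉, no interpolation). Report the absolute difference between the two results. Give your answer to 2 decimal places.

0.04

Sorted: 2.9, 3.3, 3.4, 3.5, 3.7, 4.1, 4.2, 4.3.
n = 8.
(a) r = 5.9; between ranks 5 (3.7) and 6 (4.1): 4.06.
(b) the nearest-rank method: rank 6 → 4.1.
|4.06 − 4.1| = 0.04.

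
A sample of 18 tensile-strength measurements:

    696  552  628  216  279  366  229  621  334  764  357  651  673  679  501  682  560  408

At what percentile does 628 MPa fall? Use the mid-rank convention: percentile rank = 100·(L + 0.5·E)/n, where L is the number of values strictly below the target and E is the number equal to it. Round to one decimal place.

Sorted: 216, 229, 279, 334, 357, 366, 408, 501, 552, 560, 621, 628, 651, 673, 679, 682, 696, 764.
Count below 628: L = 11; count equal: E = 1; n = 18.
Percentile rank = 100·(11 + 0.5·1)/18 = 100·11.5/18 = 63.89.

63.9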